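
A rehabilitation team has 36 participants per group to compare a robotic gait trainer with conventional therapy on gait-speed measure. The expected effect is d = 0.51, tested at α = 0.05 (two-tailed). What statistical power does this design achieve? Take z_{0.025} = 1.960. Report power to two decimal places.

For two equal groups, power = Φ(d·√(n/2) − z_{α/2}).
d·√(n/2) = 0.51 × √(36/2) = 0.51 × 4.243 = 2.164.
z_β = 2.164 − 1.960 = 0.204.
Power = Φ(0.204) = 0.581.

power ≈ 0.58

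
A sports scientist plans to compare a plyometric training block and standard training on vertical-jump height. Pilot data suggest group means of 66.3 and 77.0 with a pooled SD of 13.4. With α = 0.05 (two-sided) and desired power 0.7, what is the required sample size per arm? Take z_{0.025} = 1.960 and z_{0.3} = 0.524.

n = 20 per group

Cohen's d = |M₁ − M₂| / SD_pooled = |66.3 − 77.0| / 13.4 = 10.7 / 13.4 = 0.799.
For two independent groups with equal n: n = 2·((z_{α/2} + z_β) / d)².
z_{α/2} + z_β = 1.960 + 0.524 = 2.484.
n = 2 × (2.484 / 0.799)² = 2 × 3.109² = 2 × 9.67 = 19.3.
Round up to the next whole participant.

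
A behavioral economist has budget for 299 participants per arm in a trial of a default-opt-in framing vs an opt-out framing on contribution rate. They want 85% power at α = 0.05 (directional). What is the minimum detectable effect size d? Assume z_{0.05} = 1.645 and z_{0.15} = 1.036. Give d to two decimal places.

For two independent groups of n = 299 each: d_min = (z_{α} + z_β)·√(2/n).
z-sum = 1.645 + 1.036 = 2.681.
d_min = 2.681 × √(2/299) = 2.681 × 0.0818 = 0.219.

d_min ≈ 0.22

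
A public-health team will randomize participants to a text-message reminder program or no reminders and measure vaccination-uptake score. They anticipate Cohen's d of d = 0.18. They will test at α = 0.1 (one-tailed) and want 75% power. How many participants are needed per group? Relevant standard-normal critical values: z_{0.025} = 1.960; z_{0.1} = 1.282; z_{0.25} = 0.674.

For two independent groups with equal n: n = 2·((z_{α} + z_β) / d)².
z_{α} + z_β = 1.282 + 0.674 = 1.956.
n = 2 × (1.956 / 0.18)² = 2 × 10.867² = 2 × 118.08 = 236.2.
Round up to the next whole participant.

n = 237 per group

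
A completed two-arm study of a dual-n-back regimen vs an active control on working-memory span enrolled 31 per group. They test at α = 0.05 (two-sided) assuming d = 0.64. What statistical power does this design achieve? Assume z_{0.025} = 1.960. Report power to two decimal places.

For two equal groups, power = Φ(d·√(n/2) − z_{α/2}).
d·√(n/2) = 0.64 × √(31/2) = 0.64 × 3.937 = 2.520.
z_β = 2.520 − 1.960 = 0.560.
Power = Φ(0.560) = 0.712.

power ≈ 0.71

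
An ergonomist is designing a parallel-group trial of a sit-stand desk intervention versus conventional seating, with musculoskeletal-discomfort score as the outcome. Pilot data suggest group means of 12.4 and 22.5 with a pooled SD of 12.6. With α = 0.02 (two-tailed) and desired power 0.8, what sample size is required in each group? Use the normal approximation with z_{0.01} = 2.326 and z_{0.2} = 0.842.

Cohen's d = |M₁ − M₂| / SD_pooled = |12.4 − 22.5| / 12.6 = 10.1 / 12.6 = 0.802.
For two independent groups with equal n: n = 2·((z_{α/2} + z_β) / d)².
z_{α/2} + z_β = 2.326 + 0.842 = 3.168.
n = 2 × (3.168 / 0.802)² = 2 × 3.950² = 2 × 15.60 = 31.2.
Round up to the next whole participant.

n = 32 per group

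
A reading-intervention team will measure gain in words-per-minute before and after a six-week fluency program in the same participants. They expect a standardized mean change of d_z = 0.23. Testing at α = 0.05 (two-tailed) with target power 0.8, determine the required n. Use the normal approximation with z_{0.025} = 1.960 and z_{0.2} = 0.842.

n = 149 pairs

For a paired (one-sample on differences) test: n = ((z_{α/2} + z_β) / d)².
z_{α/2} + z_β = 1.960 + 0.842 = 2.802.
n = (2.802 / 0.23)² = 12.183² = 148.42.
Round up.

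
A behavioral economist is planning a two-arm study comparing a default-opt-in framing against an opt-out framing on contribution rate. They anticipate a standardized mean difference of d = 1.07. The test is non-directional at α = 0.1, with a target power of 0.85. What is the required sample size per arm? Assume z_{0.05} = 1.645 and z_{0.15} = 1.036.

For two independent groups with equal n: n = 2·((z_{α/2} + z_β) / d)².
z_{α/2} + z_β = 1.645 + 1.036 = 2.681.
n = 2 × (2.681 / 1.07)² = 2 × 2.506² = 2 × 6.28 = 12.6.
Round up to the next whole participant.

n = 13 per group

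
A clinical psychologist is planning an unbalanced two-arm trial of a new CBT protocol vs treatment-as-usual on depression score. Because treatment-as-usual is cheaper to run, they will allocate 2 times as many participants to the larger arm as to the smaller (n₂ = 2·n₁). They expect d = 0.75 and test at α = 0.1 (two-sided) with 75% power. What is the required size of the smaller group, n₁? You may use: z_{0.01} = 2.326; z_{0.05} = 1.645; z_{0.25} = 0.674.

With allocation ratio k = n₂/n₁ = 2, Var(x̄₁−x̄₂) = σ²(1/n₁ + 1/(k·n₁)) = σ²·(k+1)/(k·n₁).
So n₁ = (1 + 1/k)·((z_{α/2} + z_β)/d)² = 1.500 × (2.319/0.75)².
n₁ = 1.500 × 9.56 = 14.3.
Round up: n₁ = 15, giving n₂ = 2 × 15 = 30.

n₁ = 15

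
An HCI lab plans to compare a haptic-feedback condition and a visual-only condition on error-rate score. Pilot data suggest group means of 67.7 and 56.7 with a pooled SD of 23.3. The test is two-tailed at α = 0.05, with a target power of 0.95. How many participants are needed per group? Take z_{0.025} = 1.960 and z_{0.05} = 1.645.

n = 117 per group

Cohen's d = |M₁ − M₂| / SD_pooled = |67.7 − 56.7| / 23.3 = 11.0 / 23.3 = 0.472.
For two independent groups with equal n: n = 2·((z_{α/2} + z_β) / d)².
z_{α/2} + z_β = 1.960 + 1.645 = 3.605.
n = 2 × (3.605 / 0.472)² = 2 × 7.638² = 2 × 58.33 = 116.7.
Round up to the next whole participant.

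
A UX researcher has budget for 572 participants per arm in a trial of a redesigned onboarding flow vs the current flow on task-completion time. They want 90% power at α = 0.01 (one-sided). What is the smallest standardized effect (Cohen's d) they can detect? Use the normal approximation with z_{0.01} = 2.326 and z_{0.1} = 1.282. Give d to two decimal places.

For two independent groups of n = 572 each: d_min = (z_{α} + z_β)·√(2/n).
z-sum = 2.326 + 1.282 = 3.608.
d_min = 3.608 × √(2/572) = 3.608 × 0.0591 = 0.213.

d_min ≈ 0.21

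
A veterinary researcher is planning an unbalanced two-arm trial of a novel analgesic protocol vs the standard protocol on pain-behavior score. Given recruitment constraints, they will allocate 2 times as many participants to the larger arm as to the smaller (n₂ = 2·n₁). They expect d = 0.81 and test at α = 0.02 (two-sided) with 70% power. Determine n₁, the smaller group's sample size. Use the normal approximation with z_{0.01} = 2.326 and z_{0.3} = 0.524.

n₁ = 19

With allocation ratio k = n₂/n₁ = 2, Var(x̄₁−x̄₂) = σ²(1/n₁ + 1/(k·n₁)) = σ²·(k+1)/(k·n₁).
So n₁ = (1 + 1/k)·((z_{α/2} + z_β)/d)² = 1.500 × (2.850/0.81)².
n₁ = 1.500 × 12.38 = 18.6.
Round up: n₁ = 19, giving n₂ = 2 × 19 = 38.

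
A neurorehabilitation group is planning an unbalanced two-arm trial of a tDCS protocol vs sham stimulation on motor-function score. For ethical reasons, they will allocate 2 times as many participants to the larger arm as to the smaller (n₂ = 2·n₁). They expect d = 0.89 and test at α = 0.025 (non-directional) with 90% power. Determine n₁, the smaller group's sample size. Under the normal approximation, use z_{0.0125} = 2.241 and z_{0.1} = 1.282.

n₁ = 24

With allocation ratio k = n₂/n₁ = 2, Var(x̄₁−x̄₂) = σ²(1/n₁ + 1/(k·n₁)) = σ²·(k+1)/(k·n₁).
So n₁ = (1 + 1/k)·((z_{α/2} + z_β)/d)² = 1.500 × (3.523/0.89)².
n₁ = 1.500 × 15.67 = 23.5.
Round up: n₁ = 24, giving n₂ = 2 × 24 = 48.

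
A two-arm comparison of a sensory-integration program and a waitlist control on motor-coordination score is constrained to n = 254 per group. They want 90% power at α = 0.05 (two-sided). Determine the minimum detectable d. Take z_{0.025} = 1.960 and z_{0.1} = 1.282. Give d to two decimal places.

For two independent groups of n = 254 each: d_min = (z_{α/2} + z_β)·√(2/n).
z-sum = 1.960 + 1.282 = 3.242.
d_min = 3.242 × √(2/254) = 3.242 × 0.0887 = 0.288.

d_min ≈ 0.29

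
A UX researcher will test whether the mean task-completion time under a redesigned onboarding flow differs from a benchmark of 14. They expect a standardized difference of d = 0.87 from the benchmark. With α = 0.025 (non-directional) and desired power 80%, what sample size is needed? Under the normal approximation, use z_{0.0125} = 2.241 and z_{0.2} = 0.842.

For a one-sample test: n = ((z_{α/2} + z_β) / d)².
z_{α/2} + z_β = 2.241 + 0.842 = 3.083.
n = (3.083 / 0.87)² = 3.544² = 12.56.
Round up.

n = 13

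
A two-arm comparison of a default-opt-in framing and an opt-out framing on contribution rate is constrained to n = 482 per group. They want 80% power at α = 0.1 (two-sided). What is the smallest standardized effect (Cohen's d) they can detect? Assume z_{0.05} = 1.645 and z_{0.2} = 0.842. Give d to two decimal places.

For two independent groups of n = 482 each: d_min = (z_{α/2} + z_β)·√(2/n).
z-sum = 1.645 + 0.842 = 2.487.
d_min = 2.487 × √(2/482) = 2.487 × 0.0644 = 0.160.

d_min ≈ 0.16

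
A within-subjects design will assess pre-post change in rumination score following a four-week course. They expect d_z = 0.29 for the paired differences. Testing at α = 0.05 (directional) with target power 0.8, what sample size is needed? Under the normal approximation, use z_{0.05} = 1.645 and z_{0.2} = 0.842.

For a paired (one-sample on differences) test: n = ((z_{α} + z_β) / d)².
z_{α} + z_β = 1.645 + 0.842 = 2.487.
n = (2.487 / 0.29)² = 8.576² = 73.55.
Round up.

n = 74 pairs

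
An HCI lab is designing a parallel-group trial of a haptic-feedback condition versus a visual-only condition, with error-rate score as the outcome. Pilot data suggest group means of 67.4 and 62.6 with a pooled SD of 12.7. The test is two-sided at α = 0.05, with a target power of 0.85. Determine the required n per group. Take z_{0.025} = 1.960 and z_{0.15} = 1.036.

Cohen's d = |M₁ − M₂| / SD_pooled = |67.4 − 62.6| / 12.7 = 4.8 / 12.7 = 0.378.
For two independent groups with equal n: n = 2·((z_{α/2} + z_β) / d)².
z_{α/2} + z_β = 1.960 + 1.036 = 2.996.
n = 2 × (2.996 / 0.378)² = 2 × 7.926² = 2 × 62.82 = 125.6.
Round up to the next whole participant.

n = 126 per group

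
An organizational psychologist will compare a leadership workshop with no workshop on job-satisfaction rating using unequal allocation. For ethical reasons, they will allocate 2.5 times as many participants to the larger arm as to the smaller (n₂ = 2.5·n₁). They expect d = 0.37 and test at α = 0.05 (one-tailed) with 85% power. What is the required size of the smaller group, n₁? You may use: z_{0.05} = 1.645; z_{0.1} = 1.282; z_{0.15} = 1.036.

n₁ = 74

With allocation ratio k = n₂/n₁ = 2.5, Var(x̄₁−x̄₂) = σ²(1/n₁ + 1/(k·n₁)) = σ²·(k+1)/(k·n₁).
So n₁ = (1 + 1/k)·((z_{α} + z_β)/d)² = 1.400 × (2.681/0.37)².
n₁ = 1.400 × 52.50 = 73.5.
Round up: n₁ = 74, giving n₂ = 2.5 × 74 = 185.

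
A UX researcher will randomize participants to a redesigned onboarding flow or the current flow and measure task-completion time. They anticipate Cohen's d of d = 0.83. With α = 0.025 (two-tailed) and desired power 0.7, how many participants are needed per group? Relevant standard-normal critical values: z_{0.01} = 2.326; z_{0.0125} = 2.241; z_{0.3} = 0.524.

For two independent groups with equal n: n = 2·((z_{α/2} + z_β) / d)².
z_{α/2} + z_β = 2.241 + 0.524 = 2.765.
n = 2 × (2.765 / 0.83)² = 2 × 3.331² = 2 × 11.10 = 22.2.
Round up to the next whole participant.

n = 23 per group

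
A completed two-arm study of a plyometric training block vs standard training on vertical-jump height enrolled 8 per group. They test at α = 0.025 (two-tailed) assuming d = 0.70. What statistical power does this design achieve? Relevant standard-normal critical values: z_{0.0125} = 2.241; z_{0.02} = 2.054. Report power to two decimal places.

power ≈ 0.20

For two equal groups, power = Φ(d·√(n/2) − z_{α/2}).
d·√(n/2) = 0.70 × √(8/2) = 0.70 × 2.000 = 1.400.
z_β = 1.400 − 2.241 = -0.841.
Power = Φ(-0.841) = 0.200.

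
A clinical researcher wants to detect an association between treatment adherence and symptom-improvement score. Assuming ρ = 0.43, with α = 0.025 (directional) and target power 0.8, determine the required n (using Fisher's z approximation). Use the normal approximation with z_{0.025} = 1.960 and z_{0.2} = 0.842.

n = 41

Fisher's z: C = ½·ln((1+r)/(1−r)) = ½·ln(2.5088) = 0.4599.
n = ((z_{α} + z_β)/C)² + 3.
(1.960 + 0.842) / 0.4599 = 2.802 / 0.4599 = 6.093.
n = 6.093² + 3 = 37.12 + 3 = 40.1.
Round up.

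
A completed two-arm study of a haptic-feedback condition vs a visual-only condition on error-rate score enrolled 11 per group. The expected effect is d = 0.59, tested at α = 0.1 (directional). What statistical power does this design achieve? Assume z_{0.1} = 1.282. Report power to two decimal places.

For two equal groups, power = Φ(d·√(n/2) − z_{α}).
d·√(n/2) = 0.59 × √(11/2) = 0.59 × 2.345 = 1.384.
z_β = 1.384 − 1.282 = 0.102.
Power = Φ(0.102) = 0.540.

power ≈ 0.54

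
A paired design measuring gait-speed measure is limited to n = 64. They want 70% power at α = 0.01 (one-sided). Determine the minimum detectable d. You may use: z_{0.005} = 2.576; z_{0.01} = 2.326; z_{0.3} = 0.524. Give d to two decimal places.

For a single sample (or paired design) of n = 64: d_min = (z_{α} + z_β)/√n.
z-sum = 2.326 + 0.524 = 2.850.
d_min = 2.850 / √64 = 2.850 / 8.000 = 0.356.

d_min ≈ 0.36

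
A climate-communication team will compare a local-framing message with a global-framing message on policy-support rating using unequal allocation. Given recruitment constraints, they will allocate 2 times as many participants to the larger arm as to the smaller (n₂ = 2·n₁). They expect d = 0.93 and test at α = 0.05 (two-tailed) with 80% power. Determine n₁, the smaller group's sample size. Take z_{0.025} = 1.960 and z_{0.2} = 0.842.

n₁ = 14

With allocation ratio k = n₂/n₁ = 2, Var(x̄₁−x̄₂) = σ²(1/n₁ + 1/(k·n₁)) = σ²·(k+1)/(k·n₁).
So n₁ = (1 + 1/k)·((z_{α/2} + z_β)/d)² = 1.500 × (2.802/0.93)².
n₁ = 1.500 × 9.08 = 13.6.
Round up: n₁ = 14, giving n₂ = 2 × 14 = 28.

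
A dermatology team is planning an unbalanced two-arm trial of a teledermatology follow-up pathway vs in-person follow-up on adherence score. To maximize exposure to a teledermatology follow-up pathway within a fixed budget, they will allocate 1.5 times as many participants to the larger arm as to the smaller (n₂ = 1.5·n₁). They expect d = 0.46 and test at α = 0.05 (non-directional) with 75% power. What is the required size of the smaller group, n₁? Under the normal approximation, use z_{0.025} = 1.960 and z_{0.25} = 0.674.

n₁ = 55

With allocation ratio k = n₂/n₁ = 1.5, Var(x̄₁−x̄₂) = σ²(1/n₁ + 1/(k·n₁)) = σ²·(k+1)/(k·n₁).
So n₁ = (1 + 1/k)·((z_{α/2} + z_β)/d)² = 1.667 × (2.634/0.46)².
n₁ = 1.667 × 32.79 = 54.6.
Round up: n₁ = 55, giving n₂ = ⌈1.5 × 55⌉ = ⌈82.5⌉ = 83.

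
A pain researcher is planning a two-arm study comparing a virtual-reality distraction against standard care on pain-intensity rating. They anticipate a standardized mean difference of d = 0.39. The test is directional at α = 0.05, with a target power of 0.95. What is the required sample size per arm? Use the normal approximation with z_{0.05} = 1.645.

For two independent groups with equal n: n = 2·((z_{α} + z_β) / d)².
z_{α} + z_β = 1.645 + 1.645 = 3.290.
n = 2 × (3.290 / 0.39)² = 2 × 8.436² = 2 × 71.16 = 142.3.
Round up to the next whole participant.

n = 143 per group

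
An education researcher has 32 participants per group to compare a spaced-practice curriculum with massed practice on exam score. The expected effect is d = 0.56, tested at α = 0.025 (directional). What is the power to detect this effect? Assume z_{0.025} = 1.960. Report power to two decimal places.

power ≈ 0.61

For two equal groups, power = Φ(d·√(n/2) − z_{α}).
d·√(n/2) = 0.56 × √(32/2) = 0.56 × 4.000 = 2.240.
z_β = 2.240 − 1.960 = 0.280.
Power = Φ(0.280) = 0.610.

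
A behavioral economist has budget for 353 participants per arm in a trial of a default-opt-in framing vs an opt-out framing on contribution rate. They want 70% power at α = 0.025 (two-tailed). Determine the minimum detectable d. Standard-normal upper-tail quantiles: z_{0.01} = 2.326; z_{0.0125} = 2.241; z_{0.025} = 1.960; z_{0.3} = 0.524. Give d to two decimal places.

For two independent groups of n = 353 each: d_min = (z_{α/2} + z_β)·√(2/n).
z-sum = 2.241 + 0.524 = 2.765.
d_min = 2.765 × √(2/353) = 2.765 × 0.0753 = 0.208.

d_min ≈ 0.21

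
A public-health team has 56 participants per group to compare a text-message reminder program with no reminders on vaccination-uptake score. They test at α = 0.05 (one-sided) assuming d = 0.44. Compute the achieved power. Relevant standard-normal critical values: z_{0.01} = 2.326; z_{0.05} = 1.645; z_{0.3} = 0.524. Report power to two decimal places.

For two equal groups, power = Φ(d·√(n/2) − z_{α}).
d·√(n/2) = 0.44 × √(56/2) = 0.44 × 5.292 = 2.328.
z_β = 2.328 − 1.645 = 0.683.
Power = Φ(0.683) = 0.753.

power ≈ 0.75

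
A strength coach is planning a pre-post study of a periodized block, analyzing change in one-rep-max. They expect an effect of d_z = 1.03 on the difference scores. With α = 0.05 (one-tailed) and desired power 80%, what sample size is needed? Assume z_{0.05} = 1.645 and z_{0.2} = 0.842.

n = 6 pairs

For a paired (one-sample on differences) test: n = ((z_{α} + z_β) / d)².
z_{α} + z_β = 1.645 + 0.842 = 2.487.
n = (2.487 / 1.03)² = 2.415² = 5.83.
Round up.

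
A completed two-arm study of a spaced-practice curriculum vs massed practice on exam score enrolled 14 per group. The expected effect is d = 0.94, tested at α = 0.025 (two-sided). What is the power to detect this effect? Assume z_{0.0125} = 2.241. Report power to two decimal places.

For two equal groups, power = Φ(d·√(n/2) − z_{α/2}).
d·√(n/2) = 0.94 × √(14/2) = 0.94 × 2.646 = 2.487.
z_β = 2.487 − 2.241 = 0.246.
Power = Φ(0.246) = 0.597.

power ≈ 0.60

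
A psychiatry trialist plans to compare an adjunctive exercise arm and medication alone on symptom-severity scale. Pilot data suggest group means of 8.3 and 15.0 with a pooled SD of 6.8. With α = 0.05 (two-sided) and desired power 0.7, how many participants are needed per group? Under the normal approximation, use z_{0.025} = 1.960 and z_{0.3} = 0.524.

Cohen's d = |M₁ − M₂| / SD_pooled = |8.3 − 15.0| / 6.8 = 6.7 / 6.8 = 0.985.
For two independent groups with equal n: n = 2·((z_{α/2} + z_β) / d)².
z_{α/2} + z_β = 1.960 + 0.524 = 2.484.
n = 2 × (2.484 / 0.985)² = 2 × 2.522² = 2 × 6.36 = 12.7.
Round up to the next whole participant.

n = 13 per group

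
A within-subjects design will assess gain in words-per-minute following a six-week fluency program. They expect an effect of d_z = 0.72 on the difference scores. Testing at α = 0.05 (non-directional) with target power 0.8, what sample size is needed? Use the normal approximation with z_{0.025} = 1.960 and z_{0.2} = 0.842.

For a paired (one-sample on differences) test: n = ((z_{α/2} + z_β) / d)².
z_{α/2} + z_β = 1.960 + 0.842 = 2.802.
n = (2.802 / 0.72)² = 3.892² = 15.15.
Round up.

n = 16 pairs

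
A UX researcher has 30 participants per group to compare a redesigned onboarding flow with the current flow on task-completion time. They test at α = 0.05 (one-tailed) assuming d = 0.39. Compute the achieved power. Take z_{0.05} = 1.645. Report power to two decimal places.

For two equal groups, power = Φ(d·√(n/2) − z_{α}).
d·√(n/2) = 0.39 × √(30/2) = 0.39 × 3.873 = 1.510.
z_β = 1.510 − 1.645 = -0.135.
Power = Φ(-0.135) = 0.446.

power ≈ 0.45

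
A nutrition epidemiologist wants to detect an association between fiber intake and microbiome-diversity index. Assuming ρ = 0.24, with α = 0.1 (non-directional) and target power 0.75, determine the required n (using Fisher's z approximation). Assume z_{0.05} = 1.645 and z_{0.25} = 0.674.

n = 93

Fisher's z: C = ½·ln((1+r)/(1−r)) = ½·ln(1.6316) = 0.2448.
n = ((z_{α/2} + z_β)/C)² + 3.
(1.645 + 0.674) / 0.2448 = 2.319 / 0.2448 = 9.473.
n = 9.473² + 3 = 89.74 + 3 = 92.7.
Round up.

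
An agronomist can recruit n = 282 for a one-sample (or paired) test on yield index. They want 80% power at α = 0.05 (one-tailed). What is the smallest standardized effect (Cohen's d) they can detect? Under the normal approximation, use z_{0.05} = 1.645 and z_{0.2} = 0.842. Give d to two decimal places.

For a single sample (or paired design) of n = 282: d_min = (z_{α} + z_β)/√n.
z-sum = 1.645 + 0.842 = 2.487.
d_min = 2.487 / √282 = 2.487 / 16.793 = 0.148.

d_min ≈ 0.15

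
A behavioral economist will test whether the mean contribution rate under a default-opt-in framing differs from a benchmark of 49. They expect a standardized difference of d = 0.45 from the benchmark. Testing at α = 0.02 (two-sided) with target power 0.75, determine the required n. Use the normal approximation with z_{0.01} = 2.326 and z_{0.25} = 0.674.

n = 45

For a one-sample test: n = ((z_{α/2} + z_β) / d)².
z_{α/2} + z_β = 2.326 + 0.674 = 3.000.
n = (3.000 / 0.45)² = 6.667² = 44.44.
Round up.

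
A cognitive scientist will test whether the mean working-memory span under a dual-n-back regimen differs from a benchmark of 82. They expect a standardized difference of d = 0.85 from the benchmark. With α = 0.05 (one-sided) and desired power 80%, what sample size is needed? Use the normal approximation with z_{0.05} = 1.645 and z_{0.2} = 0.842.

n = 9

For a one-sample test: n = ((z_{α} + z_β) / d)².
z_{α} + z_β = 1.645 + 0.842 = 2.487.
n = (2.487 / 0.85)² = 2.926² = 8.56.
Round up.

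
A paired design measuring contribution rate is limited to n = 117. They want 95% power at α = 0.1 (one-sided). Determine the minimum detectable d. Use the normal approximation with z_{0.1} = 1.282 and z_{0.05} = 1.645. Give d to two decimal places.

d_min ≈ 0.27

For a single sample (or paired design) of n = 117: d_min = (z_{α} + z_β)/√n.
z-sum = 1.282 + 1.645 = 2.927.
d_min = 2.927 / √117 = 2.927 / 10.817 = 0.271.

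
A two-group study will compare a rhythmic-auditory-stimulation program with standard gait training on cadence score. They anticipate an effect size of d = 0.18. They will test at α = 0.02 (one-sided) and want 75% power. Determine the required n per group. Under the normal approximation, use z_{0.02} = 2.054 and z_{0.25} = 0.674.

n = 460 per group

For two independent groups with equal n: n = 2·((z_{α} + z_β) / d)².
z_{α} + z_β = 2.054 + 0.674 = 2.728.
n = 2 × (2.728 / 0.18)² = 2 × 15.156² = 2 × 229.69 = 459.4.
Round up to the next whole participant.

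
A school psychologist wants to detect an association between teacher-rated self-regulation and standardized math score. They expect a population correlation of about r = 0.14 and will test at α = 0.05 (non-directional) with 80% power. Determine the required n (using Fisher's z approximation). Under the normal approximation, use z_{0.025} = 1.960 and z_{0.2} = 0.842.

n = 399

Fisher's z: C = ½·ln((1+r)/(1−r)) = ½·ln(1.3256) = 0.1409.
n = ((z_{α/2} + z_β)/C)² + 3.
(1.960 + 0.842) / 0.1409 = 2.802 / 0.1409 = 19.886.
n = 19.886² + 3 = 395.47 + 3 = 398.5.
Round up.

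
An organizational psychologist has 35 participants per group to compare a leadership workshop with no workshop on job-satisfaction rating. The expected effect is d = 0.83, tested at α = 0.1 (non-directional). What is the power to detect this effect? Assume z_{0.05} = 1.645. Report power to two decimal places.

power ≈ 0.97

For two equal groups, power = Φ(d·√(n/2) − z_{α/2}).
d·√(n/2) = 0.83 × √(35/2) = 0.83 × 4.183 = 3.472.
z_β = 3.472 − 1.645 = 1.827.
Power = Φ(1.827) = 0.966.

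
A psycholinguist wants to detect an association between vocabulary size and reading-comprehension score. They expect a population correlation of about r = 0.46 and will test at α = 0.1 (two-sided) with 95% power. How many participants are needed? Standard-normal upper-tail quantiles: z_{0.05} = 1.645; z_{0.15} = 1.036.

Fisher's z: C = ½·ln((1+r)/(1−r)) = ½·ln(2.7037) = 0.4973.
n = ((z_{α/2} + z_β)/C)² + 3.
(1.645 + 1.645) / 0.4973 = 3.290 / 0.4973 = 6.616.
n = 6.616² + 3 = 43.77 + 3 = 46.8.
Round up.

n = 47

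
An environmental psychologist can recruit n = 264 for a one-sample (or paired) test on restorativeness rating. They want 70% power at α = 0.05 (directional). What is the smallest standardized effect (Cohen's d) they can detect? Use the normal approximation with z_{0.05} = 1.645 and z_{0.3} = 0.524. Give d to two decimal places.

For a single sample (or paired design) of n = 264: d_min = (z_{α} + z_β)/√n.
z-sum = 1.645 + 0.524 = 2.169.
d_min = 2.169 / √264 = 2.169 / 16.248 = 0.133.

d_min ≈ 0.13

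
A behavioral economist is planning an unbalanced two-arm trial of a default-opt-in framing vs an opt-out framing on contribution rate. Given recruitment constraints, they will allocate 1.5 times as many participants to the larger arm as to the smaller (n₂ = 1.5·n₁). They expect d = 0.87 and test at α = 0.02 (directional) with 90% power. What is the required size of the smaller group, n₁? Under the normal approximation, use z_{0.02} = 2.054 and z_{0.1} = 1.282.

With allocation ratio k = n₂/n₁ = 1.5, Var(x̄₁−x̄₂) = σ²(1/n₁ + 1/(k·n₁)) = σ²·(k+1)/(k·n₁).
So n₁ = (1 + 1/k)·((z_{α} + z_β)/d)² = 1.667 × (3.336/0.87)².
n₁ = 1.667 × 14.70 = 24.5.
Round up: n₁ = 25, giving n₂ = ⌈1.5 × 25⌉ = ⌈37.5⌉ = 38.

n₁ = 25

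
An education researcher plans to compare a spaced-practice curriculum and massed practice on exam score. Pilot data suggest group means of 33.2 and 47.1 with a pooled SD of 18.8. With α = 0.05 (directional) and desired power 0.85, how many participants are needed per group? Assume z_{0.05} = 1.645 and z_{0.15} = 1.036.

Cohen's d = |M₁ − M₂| / SD_pooled = |33.2 − 47.1| / 18.8 = 13.9 / 18.8 = 0.739.
For two independent groups with equal n: n = 2·((z_{α} + z_β) / d)².
z_{α} + z_β = 1.645 + 1.036 = 2.681.
n = 2 × (2.681 / 0.739)² = 2 × 3.628² = 2 × 13.16 = 26.3.
Round up to the next whole participant.

n = 27 per group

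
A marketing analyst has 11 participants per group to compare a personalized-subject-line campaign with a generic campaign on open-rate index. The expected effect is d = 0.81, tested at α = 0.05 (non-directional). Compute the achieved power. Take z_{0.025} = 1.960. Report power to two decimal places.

For two equal groups, power = Φ(d·√(n/2) − z_{α/2}).
d·√(n/2) = 0.81 × √(11/2) = 0.81 × 2.345 = 1.900.
z_β = 1.900 − 1.960 = -0.060.
Power = Φ(-0.060) = 0.476.

power ≈ 0.48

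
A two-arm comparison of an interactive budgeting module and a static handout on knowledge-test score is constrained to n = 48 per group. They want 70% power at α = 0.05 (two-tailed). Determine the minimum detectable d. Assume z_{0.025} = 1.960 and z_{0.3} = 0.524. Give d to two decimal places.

For two independent groups of n = 48 each: d_min = (z_{α/2} + z_β)·√(2/n).
z-sum = 1.960 + 0.524 = 2.484.
d_min = 2.484 × √(2/48) = 2.484 × 0.2041 = 0.507.

d_min ≈ 0.51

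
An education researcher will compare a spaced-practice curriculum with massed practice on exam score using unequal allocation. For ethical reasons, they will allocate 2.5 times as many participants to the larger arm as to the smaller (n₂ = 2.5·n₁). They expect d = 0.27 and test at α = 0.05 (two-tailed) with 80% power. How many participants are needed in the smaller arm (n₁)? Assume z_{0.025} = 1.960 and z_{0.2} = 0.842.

n₁ = 151

With allocation ratio k = n₂/n₁ = 2.5, Var(x̄₁−x̄₂) = σ²(1/n₁ + 1/(k·n₁)) = σ²·(k+1)/(k·n₁).
So n₁ = (1 + 1/k)·((z_{α/2} + z_β)/d)² = 1.400 × (2.802/0.27)².
n₁ = 1.400 × 107.70 = 150.8.
Round up: n₁ = 151, giving n₂ = ⌈2.5 × 151⌉ = ⌈377.5⌉ = 378.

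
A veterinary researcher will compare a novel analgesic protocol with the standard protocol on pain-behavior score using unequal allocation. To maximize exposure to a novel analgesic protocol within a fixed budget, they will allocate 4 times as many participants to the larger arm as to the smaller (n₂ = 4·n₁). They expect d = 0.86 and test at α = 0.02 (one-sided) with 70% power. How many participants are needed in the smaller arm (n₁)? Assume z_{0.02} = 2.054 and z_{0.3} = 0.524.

n₁ = 12

With allocation ratio k = n₂/n₁ = 4, Var(x̄₁−x̄₂) = σ²(1/n₁ + 1/(k·n₁)) = σ²·(k+1)/(k·n₁).
So n₁ = (1 + 1/k)·((z_{α} + z_β)/d)² = 1.250 × (2.578/0.86)².
n₁ = 1.250 × 8.99 = 11.2.
Round up: n₁ = 12, giving n₂ = 4 × 12 = 48.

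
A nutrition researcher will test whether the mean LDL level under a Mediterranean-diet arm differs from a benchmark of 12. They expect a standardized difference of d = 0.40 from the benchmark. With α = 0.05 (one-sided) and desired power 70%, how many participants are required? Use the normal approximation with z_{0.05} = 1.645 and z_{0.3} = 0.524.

n = 30

For a one-sample test: n = ((z_{α} + z_β) / d)².
z_{α} + z_β = 1.645 + 0.524 = 2.169.
n = (2.169 / 0.40)² = 5.422² = 29.40.
Round up.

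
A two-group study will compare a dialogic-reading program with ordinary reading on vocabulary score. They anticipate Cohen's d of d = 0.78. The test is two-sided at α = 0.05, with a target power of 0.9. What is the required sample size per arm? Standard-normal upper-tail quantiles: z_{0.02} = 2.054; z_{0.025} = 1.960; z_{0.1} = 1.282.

For two independent groups with equal n: n = 2·((z_{α/2} + z_β) / d)².
z_{α/2} + z_β = 1.960 + 1.282 = 3.242.
n = 2 × (3.242 / 0.78)² = 2 × 4.156² = 2 × 17.28 = 34.6.
Round up to the next whole participant.

n = 35 per group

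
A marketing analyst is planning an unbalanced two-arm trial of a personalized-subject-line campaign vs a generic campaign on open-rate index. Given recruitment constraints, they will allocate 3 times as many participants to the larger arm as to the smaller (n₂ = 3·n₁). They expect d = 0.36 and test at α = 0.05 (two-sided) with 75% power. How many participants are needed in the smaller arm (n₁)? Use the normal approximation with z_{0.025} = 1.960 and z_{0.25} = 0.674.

n₁ = 72

With allocation ratio k = n₂/n₁ = 3, Var(x̄₁−x̄₂) = σ²(1/n₁ + 1/(k·n₁)) = σ²·(k+1)/(k·n₁).
So n₁ = (1 + 1/k)·((z_{α/2} + z_β)/d)² = 1.333 × (2.634/0.36)².
n₁ = 1.333 × 53.53 = 71.4.
Round up: n₁ = 72, giving n₂ = 3 × 72 = 216.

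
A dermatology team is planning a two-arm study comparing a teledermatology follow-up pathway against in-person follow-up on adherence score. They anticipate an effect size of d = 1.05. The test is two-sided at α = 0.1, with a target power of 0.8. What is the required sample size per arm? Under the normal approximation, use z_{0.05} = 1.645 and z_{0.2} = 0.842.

n = 12 per group

For two independent groups with equal n: n = 2·((z_{α/2} + z_β) / d)².
z_{α/2} + z_β = 1.645 + 0.842 = 2.487.
n = 2 × (2.487 / 1.05)² = 2 × 2.369² = 2 × 5.61 = 11.2.
Round up to the next whole participant.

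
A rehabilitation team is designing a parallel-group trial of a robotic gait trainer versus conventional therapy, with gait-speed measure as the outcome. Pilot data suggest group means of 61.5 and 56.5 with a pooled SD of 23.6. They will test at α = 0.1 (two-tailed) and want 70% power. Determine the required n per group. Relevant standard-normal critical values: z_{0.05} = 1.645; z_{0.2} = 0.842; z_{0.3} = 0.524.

n = 210 per group

Cohen's d = |M₁ − M₂| / SD_pooled = |61.5 − 56.5| / 23.6 = 5.0 / 23.6 = 0.212.
For two independent groups with equal n: n = 2·((z_{α/2} + z_β) / d)².
z_{α/2} + z_β = 1.645 + 0.524 = 2.169.
n = 2 × (2.169 / 0.212)² = 2 × 10.231² = 2 × 104.68 = 209.4.
Round up to the next whole participant.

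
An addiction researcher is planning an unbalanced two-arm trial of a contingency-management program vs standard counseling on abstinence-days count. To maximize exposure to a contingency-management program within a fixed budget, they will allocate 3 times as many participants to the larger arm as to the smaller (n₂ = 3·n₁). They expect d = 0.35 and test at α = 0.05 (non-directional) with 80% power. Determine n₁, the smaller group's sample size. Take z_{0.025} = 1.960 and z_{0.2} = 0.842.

n₁ = 86

With allocation ratio k = n₂/n₁ = 3, Var(x̄₁−x̄₂) = σ²(1/n₁ + 1/(k·n₁)) = σ²·(k+1)/(k·n₁).
So n₁ = (1 + 1/k)·((z_{α/2} + z_β)/d)² = 1.333 × (2.802/0.35)².
n₁ = 1.333 × 64.09 = 85.5.
Round up: n₁ = 86, giving n₂ = 3 × 86 = 258.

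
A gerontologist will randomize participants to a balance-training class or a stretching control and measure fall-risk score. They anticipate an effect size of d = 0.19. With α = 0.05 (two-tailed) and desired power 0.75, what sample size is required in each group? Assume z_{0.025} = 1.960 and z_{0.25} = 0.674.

n = 385 per group

For two independent groups with equal n: n = 2·((z_{α/2} + z_β) / d)².
z_{α/2} + z_β = 1.960 + 0.674 = 2.634.
n = 2 × (2.634 / 0.19)² = 2 × 13.863² = 2 × 192.19 = 384.4.
Round up to the next whole participant.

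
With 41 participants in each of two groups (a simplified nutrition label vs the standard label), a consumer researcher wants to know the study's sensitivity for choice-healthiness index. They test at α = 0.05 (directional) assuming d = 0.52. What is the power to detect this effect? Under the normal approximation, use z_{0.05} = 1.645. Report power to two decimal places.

For two equal groups, power = Φ(d·√(n/2) − z_{α}).
d·√(n/2) = 0.52 × √(41/2) = 0.52 × 4.528 = 2.354.
z_β = 2.354 − 1.645 = 0.709.
Power = Φ(0.709) = 0.761.

power ≈ 0.76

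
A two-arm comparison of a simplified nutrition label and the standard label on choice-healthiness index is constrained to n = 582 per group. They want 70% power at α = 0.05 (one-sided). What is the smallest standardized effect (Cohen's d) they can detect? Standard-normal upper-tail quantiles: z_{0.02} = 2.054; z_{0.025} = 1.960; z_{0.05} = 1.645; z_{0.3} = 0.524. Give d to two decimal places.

For two independent groups of n = 582 each: d_min = (z_{α} + z_β)·√(2/n).
z-sum = 1.645 + 0.524 = 2.169.
d_min = 2.169 × √(2/582) = 2.169 × 0.0586 = 0.127.

d_min ≈ 0.13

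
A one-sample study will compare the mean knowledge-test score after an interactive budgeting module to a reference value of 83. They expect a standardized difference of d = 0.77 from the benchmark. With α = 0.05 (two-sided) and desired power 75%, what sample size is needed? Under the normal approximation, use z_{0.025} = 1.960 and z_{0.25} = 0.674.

n = 12

For a one-sample test: n = ((z_{α/2} + z_β) / d)².
z_{α/2} + z_β = 1.960 + 0.674 = 2.634.
n = (2.634 / 0.77)² = 3.421² = 11.70.
Round up.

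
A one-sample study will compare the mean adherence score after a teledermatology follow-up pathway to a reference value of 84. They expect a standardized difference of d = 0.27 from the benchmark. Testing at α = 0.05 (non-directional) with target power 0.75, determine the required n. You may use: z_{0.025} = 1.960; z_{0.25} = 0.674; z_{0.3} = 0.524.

n = 96

For a one-sample test: n = ((z_{α/2} + z_β) / d)².
z_{α/2} + z_β = 1.960 + 0.674 = 2.634.
n = (2.634 / 0.27)² = 9.756² = 95.17.
Round up.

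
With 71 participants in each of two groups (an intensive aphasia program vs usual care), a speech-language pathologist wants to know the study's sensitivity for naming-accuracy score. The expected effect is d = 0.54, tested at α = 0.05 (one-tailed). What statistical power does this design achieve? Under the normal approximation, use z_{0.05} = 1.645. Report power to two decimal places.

power ≈ 0.94

For two equal groups, power = Φ(d·√(n/2) − z_{α}).
d·√(n/2) = 0.54 × √(71/2) = 0.54 × 5.958 = 3.217.
z_β = 3.217 − 1.645 = 1.572.
Power = Φ(1.572) = 0.942.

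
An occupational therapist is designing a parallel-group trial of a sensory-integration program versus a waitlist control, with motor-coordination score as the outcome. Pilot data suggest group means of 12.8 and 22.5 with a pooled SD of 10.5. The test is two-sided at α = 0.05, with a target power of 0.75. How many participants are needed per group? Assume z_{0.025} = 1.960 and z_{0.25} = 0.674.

Cohen's d = |M₁ − M₂| / SD_pooled = |12.8 − 22.5| / 10.5 = 9.7 / 10.5 = 0.924.
For two independent groups with equal n: n = 2·((z_{α/2} + z_β) / d)².
z_{α/2} + z_β = 1.960 + 0.674 = 2.634.
n = 2 × (2.634 / 0.924)² = 2 × 2.851² = 2 × 8.13 = 16.3.
Round up to the next whole participant.

n = 17 per group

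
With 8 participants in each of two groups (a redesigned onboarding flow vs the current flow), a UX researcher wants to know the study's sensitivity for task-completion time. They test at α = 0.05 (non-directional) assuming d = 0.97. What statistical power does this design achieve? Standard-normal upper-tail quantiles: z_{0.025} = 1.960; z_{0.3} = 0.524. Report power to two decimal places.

For two equal groups, power = Φ(d·√(n/2) − z_{α/2}).
d·√(n/2) = 0.97 × √(8/2) = 0.97 × 2.000 = 1.940.
z_β = 1.940 − 1.960 = -0.020.
Power = Φ(-0.020) = 0.492.

power ≈ 0.49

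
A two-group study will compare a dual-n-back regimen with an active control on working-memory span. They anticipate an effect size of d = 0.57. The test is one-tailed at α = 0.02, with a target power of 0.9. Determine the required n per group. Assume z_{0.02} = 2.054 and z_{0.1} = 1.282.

For two independent groups with equal n: n = 2·((z_{α} + z_β) / d)².
z_{α} + z_β = 2.054 + 1.282 = 3.336.
n = 2 × (3.336 / 0.57)² = 2 × 5.853² = 2 × 34.25 = 68.5.
Round up to the next whole participant.

n = 69 per group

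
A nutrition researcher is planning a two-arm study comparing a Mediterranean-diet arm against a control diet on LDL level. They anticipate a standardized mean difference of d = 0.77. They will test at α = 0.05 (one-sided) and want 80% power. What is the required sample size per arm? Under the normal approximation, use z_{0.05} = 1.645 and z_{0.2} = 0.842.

n = 21 per group

For two independent groups with equal n: n = 2·((z_{α} + z_β) / d)².
z_{α} + z_β = 1.645 + 0.842 = 2.487.
n = 2 × (2.487 / 0.77)² = 2 × 3.230² = 2 × 10.43 = 20.9.
Round up to the next whole participant.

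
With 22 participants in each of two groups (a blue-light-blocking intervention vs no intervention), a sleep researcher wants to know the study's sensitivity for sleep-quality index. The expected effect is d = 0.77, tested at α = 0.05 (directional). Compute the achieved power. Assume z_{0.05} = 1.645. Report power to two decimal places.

For two equal groups, power = Φ(d·√(n/2) − z_{α}).
d·√(n/2) = 0.77 × √(22/2) = 0.77 × 3.317 = 2.554.
z_β = 2.554 − 1.645 = 0.909.
Power = Φ(0.909) = 0.818.

power ≈ 0.82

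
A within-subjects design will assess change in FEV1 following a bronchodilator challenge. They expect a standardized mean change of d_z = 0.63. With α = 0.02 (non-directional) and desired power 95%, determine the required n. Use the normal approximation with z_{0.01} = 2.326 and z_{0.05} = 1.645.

n = 40 pairs

For a paired (one-sample on differences) test: n = ((z_{α/2} + z_β) / d)².
z_{α/2} + z_β = 2.326 + 1.645 = 3.971.
n = (3.971 / 0.63)² = 6.303² = 39.73.
Round up.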